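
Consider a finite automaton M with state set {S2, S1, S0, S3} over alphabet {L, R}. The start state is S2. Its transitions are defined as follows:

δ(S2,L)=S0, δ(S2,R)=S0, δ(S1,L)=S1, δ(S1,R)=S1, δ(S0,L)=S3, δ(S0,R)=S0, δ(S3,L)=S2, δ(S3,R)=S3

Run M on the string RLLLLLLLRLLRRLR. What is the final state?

Trace: S2 -R-> S0 -L-> S3 -L-> S2 -L-> S0 -L-> S3 -L-> S2 -L-> S0 -L-> S3 -R-> S3 -L-> S2 -L-> S0 -R-> S0 -R-> S0 -L-> S3 -R-> S3

S3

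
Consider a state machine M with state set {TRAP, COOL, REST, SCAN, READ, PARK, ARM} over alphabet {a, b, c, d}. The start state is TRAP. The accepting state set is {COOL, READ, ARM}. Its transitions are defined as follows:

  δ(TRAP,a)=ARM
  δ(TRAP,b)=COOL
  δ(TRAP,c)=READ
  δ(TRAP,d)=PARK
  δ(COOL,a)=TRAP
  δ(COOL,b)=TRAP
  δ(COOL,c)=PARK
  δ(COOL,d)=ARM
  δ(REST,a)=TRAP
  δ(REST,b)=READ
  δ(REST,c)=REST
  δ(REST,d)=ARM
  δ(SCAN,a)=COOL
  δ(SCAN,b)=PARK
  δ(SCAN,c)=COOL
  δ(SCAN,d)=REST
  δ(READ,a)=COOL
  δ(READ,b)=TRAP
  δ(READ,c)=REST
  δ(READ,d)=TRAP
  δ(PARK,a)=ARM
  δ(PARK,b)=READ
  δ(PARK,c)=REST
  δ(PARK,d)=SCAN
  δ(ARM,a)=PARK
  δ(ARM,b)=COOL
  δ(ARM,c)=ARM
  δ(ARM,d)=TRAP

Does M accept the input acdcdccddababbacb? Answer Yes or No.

Yes

TRAP → ARM → ARM → TRAP → READ → TRAP → READ → REST → ARM → TRAP → ARM → COOL → TRAP → COOL → TRAP → ARM → ARM → COOL
End state COOL is accepting.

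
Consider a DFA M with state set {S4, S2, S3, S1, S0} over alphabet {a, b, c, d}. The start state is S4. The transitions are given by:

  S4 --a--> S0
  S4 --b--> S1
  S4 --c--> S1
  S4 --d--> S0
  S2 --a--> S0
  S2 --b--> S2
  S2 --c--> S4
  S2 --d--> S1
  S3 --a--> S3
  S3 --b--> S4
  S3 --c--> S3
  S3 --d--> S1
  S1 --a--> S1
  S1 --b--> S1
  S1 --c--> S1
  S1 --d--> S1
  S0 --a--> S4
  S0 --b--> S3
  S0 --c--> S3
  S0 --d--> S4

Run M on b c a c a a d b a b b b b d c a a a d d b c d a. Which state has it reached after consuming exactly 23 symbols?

start at S4
read 'b': S4 → S1
read 'c': S1 → S1
read 'a': S1 → S1
read 'c': S1 → S1
read 'a': S1 → S1
read 'a': S1 → S1
read 'd': S1 → S1
read 'b': S1 → S1
read 'a': S1 → S1
read 'b': S1 → S1
read 'b': S1 → S1
read 'b': S1 → S1
read 'b': S1 → S1
read 'd': S1 → S1
read 'c': S1 → S1
read 'a': S1 → S1
read 'a': S1 → S1
read 'a': S1 → S1
read 'd': S1 → S1
read 'd': S1 → S1
read 'b': S1 → S1
read 'c': S1 → S1
read 'd': S1 → S1
After 23 symbols: S1.

S1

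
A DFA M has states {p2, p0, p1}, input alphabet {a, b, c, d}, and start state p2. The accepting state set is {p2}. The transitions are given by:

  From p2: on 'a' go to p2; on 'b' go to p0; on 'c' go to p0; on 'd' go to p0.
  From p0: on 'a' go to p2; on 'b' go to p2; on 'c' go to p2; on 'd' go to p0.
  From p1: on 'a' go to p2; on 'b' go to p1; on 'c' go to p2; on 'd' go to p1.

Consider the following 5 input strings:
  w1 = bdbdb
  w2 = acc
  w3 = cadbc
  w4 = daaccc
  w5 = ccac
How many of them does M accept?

w1:
  start at p2
  read 'b': p2 → p0
  read 'd': p0 → p0
  read 'b': p0 → p2
  read 'd': p2 → p0
  read 'b': p0 → p2
  end p2, accepted
w2:
  start at p2
  read 'a': p2 → p2
  read 'c': p2 → p0
  read 'c': p0 → p2
  end p2, accepted
w3:
  start at p2
  read 'c': p2 → p0
  read 'a': p0 → p2
  read 'd': p2 → p0
  read 'b': p0 → p2
  read 'c': p2 → p0
  end p0, rejected
w4:
  start at p2
  read 'd': p2 → p0
  read 'a': p0 → p2
  read 'a': p2 → p2
  read 'c': p2 → p0
  read 'c': p0 → p2
  read 'c': p2 → p0
  end p0, rejected
w5:
  start at p2
  read 'c': p2 → p0
  read 'c': p0 → p2
  read 'a': p2 → p2
  read 'c': p2 → p0
  end p0, rejected

2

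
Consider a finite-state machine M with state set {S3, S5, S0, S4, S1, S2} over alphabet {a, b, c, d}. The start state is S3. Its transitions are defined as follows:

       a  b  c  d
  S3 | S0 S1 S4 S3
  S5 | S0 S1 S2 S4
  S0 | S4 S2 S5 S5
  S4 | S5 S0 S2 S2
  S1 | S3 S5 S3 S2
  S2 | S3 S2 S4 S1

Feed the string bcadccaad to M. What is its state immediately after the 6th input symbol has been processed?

S3 → S1 → S3 → S0 → S5 → S2 → S4
After 6 symbols: S4.

S4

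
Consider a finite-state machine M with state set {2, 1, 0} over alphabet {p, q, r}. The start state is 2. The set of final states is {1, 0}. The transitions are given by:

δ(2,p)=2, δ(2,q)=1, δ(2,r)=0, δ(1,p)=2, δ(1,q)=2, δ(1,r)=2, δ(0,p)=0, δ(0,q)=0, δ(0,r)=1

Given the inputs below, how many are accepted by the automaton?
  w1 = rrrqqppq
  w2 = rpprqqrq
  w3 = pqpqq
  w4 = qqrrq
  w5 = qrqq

w1: 2 → 0 → 1 → 2 → 1 → 2 → 2 → 2 → 1  → end 1, accepted
w2: 2 → 0 → 0 → 0 → 1 → 2 → 1 → 2 → 1  → end 1, accepted
w3: 2 → 2 → 1 → 2 → 1 → 2  → end 2, rejected
w4: 2 → 1 → 2 → 0 → 1 → 2  → end 2, rejected
w5: 2 → 1 → 2 → 1 → 2  → end 2, rejected

2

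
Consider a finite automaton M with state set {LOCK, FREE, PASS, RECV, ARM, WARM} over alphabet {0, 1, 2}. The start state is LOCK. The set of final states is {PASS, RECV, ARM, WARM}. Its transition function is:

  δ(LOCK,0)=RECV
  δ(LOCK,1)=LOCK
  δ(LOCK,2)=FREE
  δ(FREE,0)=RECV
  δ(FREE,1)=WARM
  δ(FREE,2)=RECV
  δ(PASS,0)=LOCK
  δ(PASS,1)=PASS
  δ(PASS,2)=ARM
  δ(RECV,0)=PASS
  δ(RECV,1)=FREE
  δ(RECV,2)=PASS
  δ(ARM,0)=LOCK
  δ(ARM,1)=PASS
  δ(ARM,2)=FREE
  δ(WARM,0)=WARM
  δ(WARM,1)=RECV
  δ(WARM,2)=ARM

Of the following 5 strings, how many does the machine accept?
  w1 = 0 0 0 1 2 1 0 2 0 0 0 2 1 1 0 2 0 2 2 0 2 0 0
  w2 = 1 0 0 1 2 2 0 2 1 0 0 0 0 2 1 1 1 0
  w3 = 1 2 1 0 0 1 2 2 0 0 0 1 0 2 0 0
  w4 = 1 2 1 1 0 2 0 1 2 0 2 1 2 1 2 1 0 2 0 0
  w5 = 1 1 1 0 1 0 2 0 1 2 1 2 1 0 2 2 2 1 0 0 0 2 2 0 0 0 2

w1: Trace: LOCK -0-> RECV -0-> PASS -0-> LOCK -1-> LOCK -2-> FREE -1-> WARM -0-> WARM -2-> ARM -0-> LOCK -0-> RECV -0-> PASS -2-> ARM -1-> PASS -1-> PASS -0-> LOCK -2-> FREE -0-> RECV -2-> PASS -2-> ARM -0-> LOCK -2-> FREE -0-> RECV -0-> PASS  → end PASS, accepted
w2: Trace: LOCK -1-> LOCK -0-> RECV -0-> PASS -1-> PASS -2-> ARM -2-> FREE -0-> RECV -2-> PASS -1-> PASS -0-> LOCK -0-> RECV -0-> PASS -0-> LOCK -2-> FREE -1-> WARM -1-> RECV -1-> FREE -0-> RECV  → end RECV, accepted
w3: Trace: LOCK -1-> LOCK -2-> FREE -1-> WARM -0-> WARM -0-> WARM -1-> RECV -2-> PASS -2-> ARM -0-> LOCK -0-> RECV -0-> PASS -1-> PASS -0-> LOCK -2-> FREE -0-> RECV -0-> PASS  → end PASS, accepted
w4: Trace: LOCK -1-> LOCK -2-> FREE -1-> WARM -1-> RECV -0-> PASS -2-> ARM -0-> LOCK -1-> LOCK -2-> FREE -0-> RECV -2-> PASS -1-> PASS -2-> ARM -1-> PASS -2-> ARM -1-> PASS -0-> LOCK -2-> FREE -0-> RECV -0-> PASS  → end PASS, accepted
w5: Trace: LOCK -1-> LOCK -1-> LOCK -1-> LOCK -0-> RECV -1-> FREE -0-> RECV -2-> PASS -0-> LOCK -1-> LOCK -2-> FREE -1-> WARM -2-> ARM -1-> PASS -0-> LOCK -2-> FREE -2-> RECV -2-> PASS -1-> PASS -0-> LOCK -0-> RECV -0-> PASS -2-> ARM -2-> FREE -0-> RECV -0-> PASS -0-> LOCK -2-> FREE  → end FREE, rejected

4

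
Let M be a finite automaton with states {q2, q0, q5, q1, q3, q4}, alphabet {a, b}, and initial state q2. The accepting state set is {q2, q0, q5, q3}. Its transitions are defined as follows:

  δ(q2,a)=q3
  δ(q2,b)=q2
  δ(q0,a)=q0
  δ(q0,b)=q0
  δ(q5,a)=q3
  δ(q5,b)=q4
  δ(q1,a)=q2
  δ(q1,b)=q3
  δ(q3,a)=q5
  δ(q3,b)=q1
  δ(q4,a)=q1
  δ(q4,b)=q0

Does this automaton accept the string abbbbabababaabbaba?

Yes

Trace: q2 -a-> q3 -b-> q1 -b-> q3 -b-> q1 -b-> q3 -a-> q5 -b-> q4 -a-> q1 -b-> q3 -a-> q5 -b-> q4 -a-> q1 -a-> q2 -b-> q2 -b-> q2 -a-> q3 -b-> q1 -a-> q2
End state q2 is accepting.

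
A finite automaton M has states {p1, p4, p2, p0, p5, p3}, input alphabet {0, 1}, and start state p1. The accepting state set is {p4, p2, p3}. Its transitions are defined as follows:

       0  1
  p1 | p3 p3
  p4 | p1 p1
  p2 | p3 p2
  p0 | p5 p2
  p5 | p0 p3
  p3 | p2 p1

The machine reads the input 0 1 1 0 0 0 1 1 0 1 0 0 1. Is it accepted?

Trace: p1 -0-> p3 -1-> p1 -1-> p3 -0-> p2 -0-> p3 -0-> p2 -1-> p2 -1-> p2 -0-> p3 -1-> p1 -0-> p3 -0-> p2 -1-> p2
End state p2 is accepting.

Yes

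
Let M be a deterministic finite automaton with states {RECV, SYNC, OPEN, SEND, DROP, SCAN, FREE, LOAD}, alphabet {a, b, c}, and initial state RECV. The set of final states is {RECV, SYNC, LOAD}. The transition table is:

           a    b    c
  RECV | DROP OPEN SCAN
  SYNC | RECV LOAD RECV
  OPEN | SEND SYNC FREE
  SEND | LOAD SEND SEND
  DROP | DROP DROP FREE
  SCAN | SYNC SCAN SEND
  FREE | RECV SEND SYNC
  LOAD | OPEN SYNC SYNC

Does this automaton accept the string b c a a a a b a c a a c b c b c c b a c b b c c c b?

RECV → OPEN → FREE → RECV → DROP → DROP → DROP → DROP → DROP → FREE → RECV → DROP → FREE → SEND → SEND → SEND → SEND → SEND → SEND → LOAD → SYNC → LOAD → SYNC → RECV → SCAN → SEND → SEND
End state SEND is not accepting.

No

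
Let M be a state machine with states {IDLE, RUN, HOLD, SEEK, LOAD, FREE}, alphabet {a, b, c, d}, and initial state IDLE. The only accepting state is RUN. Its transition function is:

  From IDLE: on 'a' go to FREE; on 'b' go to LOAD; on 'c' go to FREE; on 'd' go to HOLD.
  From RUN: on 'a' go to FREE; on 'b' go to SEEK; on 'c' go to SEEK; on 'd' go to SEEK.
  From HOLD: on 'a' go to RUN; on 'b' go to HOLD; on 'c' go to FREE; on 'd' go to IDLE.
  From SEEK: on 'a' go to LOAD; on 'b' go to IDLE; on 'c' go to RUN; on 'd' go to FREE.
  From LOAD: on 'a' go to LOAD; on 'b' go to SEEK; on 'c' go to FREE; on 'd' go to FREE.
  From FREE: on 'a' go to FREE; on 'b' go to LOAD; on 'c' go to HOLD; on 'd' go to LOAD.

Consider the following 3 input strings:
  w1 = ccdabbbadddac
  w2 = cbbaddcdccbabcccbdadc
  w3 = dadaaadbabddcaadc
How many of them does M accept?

0

w1: IDLE → FREE → HOLD → IDLE → FREE → LOAD → SEEK → IDLE → FREE → LOAD → FREE → LOAD → LOAD → FREE  → end FREE, rejected
w2: IDLE → FREE → LOAD → SEEK → LOAD → FREE → LOAD → FREE → LOAD → FREE → HOLD → HOLD → RUN → SEEK → RUN → SEEK → RUN → SEEK → FREE → FREE → LOAD → FREE  → end FREE, rejected
w3: IDLE → HOLD → RUN → SEEK → LOAD → LOAD → LOAD → FREE → LOAD → LOAD → SEEK → FREE → LOAD → FREE → FREE → FREE → LOAD → FREE  → end FREE, rejected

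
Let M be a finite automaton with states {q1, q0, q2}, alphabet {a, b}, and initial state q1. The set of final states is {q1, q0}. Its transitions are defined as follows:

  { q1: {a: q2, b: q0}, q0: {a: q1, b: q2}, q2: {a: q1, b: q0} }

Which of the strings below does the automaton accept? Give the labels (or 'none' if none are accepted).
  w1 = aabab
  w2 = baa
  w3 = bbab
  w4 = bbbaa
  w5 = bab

w1:
  start at q1
  read 'a': q1 → q2
  read 'a': q2 → q1
  read 'b': q1 → q0
  read 'a': q0 → q1
  read 'b': q1 → q0
  end q0, accepted
w2:
  start at q1
  read 'b': q1 → q0
  read 'a': q0 → q1
  read 'a': q1 → q2
  end q2, rejected
w3:
  start at q1
  read 'b': q1 → q0
  read 'b': q0 → q2
  read 'a': q2 → q1
  read 'b': q1 → q0
  end q0, accepted
w4:
  start at q1
  read 'b': q1 → q0
  read 'b': q0 → q2
  read 'b': q2 → q0
  read 'a': q0 → q1
  read 'a': q1 → q2
  end q2, rejected
w5:
  start at q1
  read 'b': q1 → q0
  read 'a': q0 → q1
  read 'b': q1 → q0
  end q0, accepted

w1, w3, w5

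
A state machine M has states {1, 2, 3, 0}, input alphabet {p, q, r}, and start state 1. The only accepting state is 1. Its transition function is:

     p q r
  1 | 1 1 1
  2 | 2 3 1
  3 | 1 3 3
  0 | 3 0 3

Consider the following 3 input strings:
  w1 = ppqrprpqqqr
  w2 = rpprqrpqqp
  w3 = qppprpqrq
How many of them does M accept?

w1:
  start at 1
  read 'p': 1 → 1
  read 'p': 1 → 1
  read 'q': 1 → 1
  read 'r': 1 → 1
  read 'p': 1 → 1
  read 'r': 1 → 1
  read 'p': 1 → 1
  read 'q': 1 → 1
  read 'q': 1 → 1
  read 'q': 1 → 1
  read 'r': 1 → 1
  end 1, accepted
w2:
  start at 1
  read 'r': 1 → 1
  read 'p': 1 → 1
  read 'p': 1 → 1
  read 'r': 1 → 1
  read 'q': 1 → 1
  read 'r': 1 → 1
  read 'p': 1 → 1
  read 'q': 1 → 1
  read 'q': 1 → 1
  read 'p': 1 → 1
  end 1, accepted
w3:
  start at 1
  read 'q': 1 → 1
  read 'p': 1 → 1
  read 'p': 1 → 1
  read 'p': 1 → 1
  read 'r': 1 → 1
  read 'p': 1 → 1
  read 'q': 1 → 1
  read 'r': 1 → 1
  read 'q': 1 → 1
  end 1, accepted

3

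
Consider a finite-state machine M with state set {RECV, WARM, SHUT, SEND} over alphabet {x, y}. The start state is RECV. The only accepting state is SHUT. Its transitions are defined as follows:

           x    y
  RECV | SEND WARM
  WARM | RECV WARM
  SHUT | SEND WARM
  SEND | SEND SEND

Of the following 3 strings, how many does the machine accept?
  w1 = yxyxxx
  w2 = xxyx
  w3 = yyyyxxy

0

w1:
  start at RECV
  read 'y': RECV → WARM
  read 'x': WARM → RECV
  read 'y': RECV → WARM
  read 'x': WARM → RECV
  read 'x': RECV → SEND
  read 'x': SEND → SEND
  end SEND, rejected
w2:
  start at RECV
  read 'x': RECV → SEND
  read 'x': SEND → SEND
  read 'y': SEND → SEND
  read 'x': SEND → SEND
  end SEND, rejected
w3:
  start at RECV
  read 'y': RECV → WARM
  read 'y': WARM → WARM
  read 'y': WARM → WARM
  read 'y': WARM → WARM
  read 'x': WARM → RECV
  read 'x': RECV → SEND
  read 'y': SEND → SEND
  end SEND, rejected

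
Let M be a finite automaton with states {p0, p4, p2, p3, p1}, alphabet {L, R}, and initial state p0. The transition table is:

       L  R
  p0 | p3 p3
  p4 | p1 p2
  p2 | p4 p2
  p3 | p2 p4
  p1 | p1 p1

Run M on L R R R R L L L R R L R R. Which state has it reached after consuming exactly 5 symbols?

p2

Trace: p0 -L-> p3 -R-> p4 -R-> p2 -R-> p2 -R-> p2
After 5 symbols: p2.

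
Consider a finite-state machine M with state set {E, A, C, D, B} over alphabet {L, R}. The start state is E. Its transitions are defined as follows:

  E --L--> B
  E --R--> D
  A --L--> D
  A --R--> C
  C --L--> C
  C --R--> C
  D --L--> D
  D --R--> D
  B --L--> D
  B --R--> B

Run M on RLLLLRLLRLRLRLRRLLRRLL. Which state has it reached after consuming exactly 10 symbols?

D

start at E
read 'R': E → D
read 'L': D → D
read 'L': D → D
read 'L': D → D
read 'L': D → D
read 'R': D → D
read 'L': D → D
read 'L': D → D
read 'R': D → D
read 'L': D → D
After 10 symbols: D.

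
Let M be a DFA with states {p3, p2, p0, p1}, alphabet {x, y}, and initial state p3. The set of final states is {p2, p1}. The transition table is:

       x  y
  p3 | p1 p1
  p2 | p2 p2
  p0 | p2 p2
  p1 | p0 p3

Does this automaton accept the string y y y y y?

Trace: p3 -y-> p1 -y-> p3 -y-> p1 -y-> p3 -y-> p1
End state p1 is accepting.

Yes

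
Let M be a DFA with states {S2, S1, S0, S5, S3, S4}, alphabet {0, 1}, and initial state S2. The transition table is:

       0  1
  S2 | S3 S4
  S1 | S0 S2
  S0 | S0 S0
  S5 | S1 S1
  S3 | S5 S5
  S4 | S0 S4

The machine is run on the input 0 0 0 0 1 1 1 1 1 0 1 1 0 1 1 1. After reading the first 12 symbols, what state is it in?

S2 → S3 → S5 → S1 → S0 → S0 → S0 → S0 → S0 → S0 → S0 → S0 → S0
After 12 symbols: S0.

S0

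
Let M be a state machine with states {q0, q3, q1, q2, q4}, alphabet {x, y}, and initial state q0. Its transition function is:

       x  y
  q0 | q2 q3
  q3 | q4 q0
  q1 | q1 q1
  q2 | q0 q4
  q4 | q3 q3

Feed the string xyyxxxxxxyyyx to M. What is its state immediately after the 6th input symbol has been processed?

q4

start at q0
read 'x': q0 → q2
read 'y': q2 → q4
read 'y': q4 → q3
read 'x': q3 → q4
read 'x': q4 → q3
read 'x': q3 → q4
After 6 symbols: q4.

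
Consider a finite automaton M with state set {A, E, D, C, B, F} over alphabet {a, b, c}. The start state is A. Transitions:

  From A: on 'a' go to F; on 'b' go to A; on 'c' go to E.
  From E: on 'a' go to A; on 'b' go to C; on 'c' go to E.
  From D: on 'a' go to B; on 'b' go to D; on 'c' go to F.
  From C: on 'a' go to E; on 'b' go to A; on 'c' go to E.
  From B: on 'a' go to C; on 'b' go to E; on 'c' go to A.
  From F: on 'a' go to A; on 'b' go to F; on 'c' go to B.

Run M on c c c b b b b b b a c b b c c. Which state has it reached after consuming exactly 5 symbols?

A → E → E → E → C → A
After 5 symbols: A.

A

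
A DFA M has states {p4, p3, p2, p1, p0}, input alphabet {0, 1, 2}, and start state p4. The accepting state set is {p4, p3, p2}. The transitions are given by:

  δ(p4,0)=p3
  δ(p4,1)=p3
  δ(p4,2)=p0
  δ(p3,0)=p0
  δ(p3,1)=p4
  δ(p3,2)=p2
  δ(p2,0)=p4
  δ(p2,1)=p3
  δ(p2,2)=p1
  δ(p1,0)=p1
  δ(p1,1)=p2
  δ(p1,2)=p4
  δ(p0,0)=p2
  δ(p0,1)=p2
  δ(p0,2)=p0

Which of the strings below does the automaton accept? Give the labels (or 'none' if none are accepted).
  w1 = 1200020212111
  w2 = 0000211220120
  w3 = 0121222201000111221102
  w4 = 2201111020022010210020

w1, w4

w1: p4 → p3 → p2 → p4 → p3 → p0 → p0 → p2 → p1 → p2 → p1 → p2 → p3 → p4  → end p4, accepted
w2: p4 → p3 → p0 → p2 → p4 → p0 → p2 → p3 → p2 → p1 → p1 → p2 → p1 → p1  → end p1, rejected
w3: p4 → p3 → p4 → p0 → p2 → p1 → p4 → p0 → p0 → p2 → p3 → p0 → p2 → p4 → p3 → p4 → p3 → p2 → p1 → p2 → p3 → p0 → p0  → end p0, rejected
w4: p4 → p0 → p0 → p2 → p3 → p4 → p3 → p4 → p3 → p2 → p4 → p3 → p2 → p1 → p1 → p2 → p4 → p0 → p2 → p4 → p3 → p2 → p4  → end p4, accepted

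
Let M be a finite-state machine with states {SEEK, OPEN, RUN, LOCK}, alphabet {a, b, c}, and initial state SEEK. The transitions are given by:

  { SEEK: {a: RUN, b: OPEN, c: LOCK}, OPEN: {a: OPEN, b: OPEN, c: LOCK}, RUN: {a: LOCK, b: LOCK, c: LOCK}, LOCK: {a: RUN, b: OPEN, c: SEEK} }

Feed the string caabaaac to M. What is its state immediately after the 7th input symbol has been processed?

OPEN

SEEK → LOCK → RUN → LOCK → OPEN → OPEN → OPEN → OPEN
After 7 symbols: OPEN.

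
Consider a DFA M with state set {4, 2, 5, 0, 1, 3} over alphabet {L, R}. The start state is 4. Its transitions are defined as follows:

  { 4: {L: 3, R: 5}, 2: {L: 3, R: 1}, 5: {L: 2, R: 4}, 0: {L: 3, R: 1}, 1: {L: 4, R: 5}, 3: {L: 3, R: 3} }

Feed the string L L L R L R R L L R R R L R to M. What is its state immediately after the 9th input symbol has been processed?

3

start at 4
read 'L': 4 → 3
read 'L': 3 → 3
read 'L': 3 → 3
read 'R': 3 → 3
read 'L': 3 → 3
read 'R': 3 → 3
read 'R': 3 → 3
read 'L': 3 → 3
read 'L': 3 → 3
After 9 symbols: 3.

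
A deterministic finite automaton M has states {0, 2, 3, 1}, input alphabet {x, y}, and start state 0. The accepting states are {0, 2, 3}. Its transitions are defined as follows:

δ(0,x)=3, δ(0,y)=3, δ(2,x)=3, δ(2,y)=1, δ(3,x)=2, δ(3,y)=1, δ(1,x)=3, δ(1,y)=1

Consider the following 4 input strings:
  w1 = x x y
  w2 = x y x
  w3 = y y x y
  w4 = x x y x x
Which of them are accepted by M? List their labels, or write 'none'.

w2, w4

w1: Trace: 0 -x-> 3 -x-> 2 -y-> 1  → end 1, rejected
w2: Trace: 0 -x-> 3 -y-> 1 -x-> 3  → end 3, accepted
w3: Trace: 0 -y-> 3 -y-> 1 -x-> 3 -y-> 1  → end 1, rejected
w4: Trace: 0 -x-> 3 -x-> 2 -y-> 1 -x-> 3 -x-> 2  → end 2, accepted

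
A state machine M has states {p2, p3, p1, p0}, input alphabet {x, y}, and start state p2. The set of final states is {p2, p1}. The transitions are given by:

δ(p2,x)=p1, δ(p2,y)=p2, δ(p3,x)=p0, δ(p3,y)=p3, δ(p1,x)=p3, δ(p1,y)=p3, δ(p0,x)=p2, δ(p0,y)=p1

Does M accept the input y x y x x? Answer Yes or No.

Yes

start at p2
read 'y': p2 → p2
read 'x': p2 → p1
read 'y': p1 → p3
read 'x': p3 → p0
read 'x': p0 → p2
End state p2 is accepting.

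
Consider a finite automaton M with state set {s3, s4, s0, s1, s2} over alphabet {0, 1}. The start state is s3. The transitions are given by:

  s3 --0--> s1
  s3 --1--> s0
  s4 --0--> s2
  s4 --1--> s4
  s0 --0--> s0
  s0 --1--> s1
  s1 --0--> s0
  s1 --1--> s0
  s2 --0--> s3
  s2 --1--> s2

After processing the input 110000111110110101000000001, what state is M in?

s3 → s0 → s1 → s0 → s0 → s0 → s0 → s1 → s0 → s1 → s0 → s1 → s0 → s1 → s0 → s0 → s1 → s0 → s1 → s0 → s0 → s0 → s0 → s0 → s0 → s0 → s0 → s1

s1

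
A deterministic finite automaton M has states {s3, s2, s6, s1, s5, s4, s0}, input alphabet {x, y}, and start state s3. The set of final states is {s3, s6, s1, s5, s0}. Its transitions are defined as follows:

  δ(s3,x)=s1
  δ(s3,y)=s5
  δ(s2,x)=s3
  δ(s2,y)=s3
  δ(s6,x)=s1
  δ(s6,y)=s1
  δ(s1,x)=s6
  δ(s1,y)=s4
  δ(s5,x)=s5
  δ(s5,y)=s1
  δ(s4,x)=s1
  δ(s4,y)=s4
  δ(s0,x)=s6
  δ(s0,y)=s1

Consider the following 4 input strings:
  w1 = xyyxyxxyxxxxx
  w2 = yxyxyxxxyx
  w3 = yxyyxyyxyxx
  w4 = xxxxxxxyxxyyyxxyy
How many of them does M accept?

3

w1:
  start at s3
  read 'x': s3 → s1
  read 'y': s1 → s4
  read 'y': s4 → s4
  read 'x': s4 → s1
  read 'y': s1 → s4
  read 'x': s4 → s1
  read 'x': s1 → s6
  read 'y': s6 → s1
  read 'x': s1 → s6
  read 'x': s6 → s1
  read 'x': s1 → s6
  read 'x': s6 → s1
  read 'x': s1 → s6
  end s6, accepted
w2:
  start at s3
  read 'y': s3 → s5
  read 'x': s5 → s5
  read 'y': s5 → s1
  read 'x': s1 → s6
  read 'y': s6 → s1
  read 'x': s1 → s6
  read 'x': s6 → s1
  read 'x': s1 → s6
  read 'y': s6 → s1
  read 'x': s1 → s6
  end s6, accepted
w3:
  start at s3
  read 'y': s3 → s5
  read 'x': s5 → s5
  read 'y': s5 → s1
  read 'y': s1 → s4
  read 'x': s4 → s1
  read 'y': s1 → s4
  read 'y': s4 → s4
  read 'x': s4 → s1
  read 'y': s1 → s4
  read 'x': s4 → s1
  read 'x': s1 → s6
  end s6, accepted
w4:
  start at s3
  read 'x': s3 → s1
  read 'x': s1 → s6
  read 'x': s6 → s1
  read 'x': s1 → s6
  read 'x': s6 → s1
  read 'x': s1 → s6
  read 'x': s6 → s1
  read 'y': s1 → s4
  read 'x': s4 → s1
  read 'x': s1 → s6
  read 'y': s6 → s1
  read 'y': s1 → s4
  read 'y': s4 → s4
  read 'x': s4 → s1
  read 'x': s1 → s6
  read 'y': s6 → s1
  read 'y': s1 → s4
  end s4, rejected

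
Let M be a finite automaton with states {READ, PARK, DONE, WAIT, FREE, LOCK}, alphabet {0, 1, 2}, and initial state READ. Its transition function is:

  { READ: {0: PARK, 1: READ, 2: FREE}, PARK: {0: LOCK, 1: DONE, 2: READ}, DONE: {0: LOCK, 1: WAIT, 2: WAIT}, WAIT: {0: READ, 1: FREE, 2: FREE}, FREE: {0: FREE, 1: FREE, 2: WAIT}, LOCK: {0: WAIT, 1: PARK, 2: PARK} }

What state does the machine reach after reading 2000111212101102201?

FREE

Trace: READ -2-> FREE -0-> FREE -0-> FREE -0-> FREE -1-> FREE -1-> FREE -1-> FREE -2-> WAIT -1-> FREE -2-> WAIT -1-> FREE -0-> FREE -1-> FREE -1-> FREE -0-> FREE -2-> WAIT -2-> FREE -0-> FREE -1-> FREE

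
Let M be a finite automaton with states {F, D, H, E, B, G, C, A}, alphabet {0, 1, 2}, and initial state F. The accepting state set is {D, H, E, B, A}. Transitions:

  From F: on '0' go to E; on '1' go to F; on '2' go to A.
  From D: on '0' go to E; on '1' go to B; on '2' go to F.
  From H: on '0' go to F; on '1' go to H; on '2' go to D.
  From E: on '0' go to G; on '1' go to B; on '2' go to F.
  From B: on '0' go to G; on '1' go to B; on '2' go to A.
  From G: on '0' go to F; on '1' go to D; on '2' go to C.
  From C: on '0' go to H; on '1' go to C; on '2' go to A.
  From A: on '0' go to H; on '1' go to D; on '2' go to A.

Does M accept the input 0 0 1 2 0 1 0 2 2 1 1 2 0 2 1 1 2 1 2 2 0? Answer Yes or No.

Yes

Trace: F -0-> E -0-> G -1-> D -2-> F -0-> E -1-> B -0-> G -2-> C -2-> A -1-> D -1-> B -2-> A -0-> H -2-> D -1-> B -1-> B -2-> A -1-> D -2-> F -2-> A -0-> H
End state H is accepting.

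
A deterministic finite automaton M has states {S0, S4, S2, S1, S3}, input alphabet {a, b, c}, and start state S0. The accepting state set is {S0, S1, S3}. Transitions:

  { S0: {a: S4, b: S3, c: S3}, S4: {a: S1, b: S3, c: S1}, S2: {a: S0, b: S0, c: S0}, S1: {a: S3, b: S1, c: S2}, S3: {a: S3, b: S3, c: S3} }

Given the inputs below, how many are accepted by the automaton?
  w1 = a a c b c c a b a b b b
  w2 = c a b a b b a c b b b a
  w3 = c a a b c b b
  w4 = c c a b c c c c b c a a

w1:
  start at S0
  read 'a': S0 → S4
  read 'a': S4 → S1
  read 'c': S1 → S2
  read 'b': S2 → S0
  read 'c': S0 → S3
  read 'c': S3 → S3
  read 'a': S3 → S3
  read 'b': S3 → S3
  read 'a': S3 → S3
  read 'b': S3 → S3
  read 'b': S3 → S3
  read 'b': S3 → S3
  end S3, accepted
w2:
  start at S0
  read 'c': S0 → S3
  read 'a': S3 → S3
  read 'b': S3 → S3
  read 'a': S3 → S3
  read 'b': S3 → S3
  read 'b': S3 → S3
  read 'a': S3 → S3
  read 'c': S3 → S3
  read 'b': S3 → S3
  read 'b': S3 → S3
  read 'b': S3 → S3
  read 'a': S3 → S3
  end S3, accepted
w3:
  start at S0
  read 'c': S0 → S3
  read 'a': S3 → S3
  read 'a': S3 → S3
  read 'b': S3 → S3
  read 'c': S3 → S3
  read 'b': S3 → S3
  read 'b': S3 → S3
  end S3, accepted
w4:
  start at S0
  read 'c': S0 → S3
  read 'c': S3 → S3
  read 'a': S3 → S3
  read 'b': S3 → S3
  read 'c': S3 → S3
  read 'c': S3 → S3
  read 'c': S3 → S3
  read 'c': S3 → S3
  read 'b': S3 → S3
  read 'c': S3 → S3
  read 'a': S3 → S3
  read 'a': S3 → S3
  end S3, accepted

4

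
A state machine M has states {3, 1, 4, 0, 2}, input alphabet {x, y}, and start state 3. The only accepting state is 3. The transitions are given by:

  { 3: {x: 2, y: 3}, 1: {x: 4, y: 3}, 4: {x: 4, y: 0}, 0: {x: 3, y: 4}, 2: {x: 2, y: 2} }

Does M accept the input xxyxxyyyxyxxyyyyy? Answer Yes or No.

No

3 → 2 → 2 → 2 → 2 → 2 → 2 → 2 → 2 → 2 → 2 → 2 → 2 → 2 → 2 → 2 → 2 → 2
End state 2 is not accepting.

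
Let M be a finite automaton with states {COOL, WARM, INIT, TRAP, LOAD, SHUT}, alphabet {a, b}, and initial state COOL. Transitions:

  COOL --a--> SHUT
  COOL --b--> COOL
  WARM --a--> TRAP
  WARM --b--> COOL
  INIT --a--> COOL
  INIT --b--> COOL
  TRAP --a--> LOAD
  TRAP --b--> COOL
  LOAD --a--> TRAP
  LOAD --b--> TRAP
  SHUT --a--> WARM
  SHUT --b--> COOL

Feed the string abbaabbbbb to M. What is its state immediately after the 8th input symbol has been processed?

COOL → SHUT → COOL → COOL → SHUT → WARM → COOL → COOL → COOL
After 8 symbols: COOL.

COOL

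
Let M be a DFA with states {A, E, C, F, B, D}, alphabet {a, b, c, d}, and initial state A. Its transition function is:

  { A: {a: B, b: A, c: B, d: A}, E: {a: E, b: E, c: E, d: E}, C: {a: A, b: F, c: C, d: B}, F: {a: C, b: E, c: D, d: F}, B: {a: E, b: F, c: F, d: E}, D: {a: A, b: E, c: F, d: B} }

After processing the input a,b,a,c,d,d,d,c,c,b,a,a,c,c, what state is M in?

E

A → B → F → C → C → B → E → E → E → E → E → E → E → E → E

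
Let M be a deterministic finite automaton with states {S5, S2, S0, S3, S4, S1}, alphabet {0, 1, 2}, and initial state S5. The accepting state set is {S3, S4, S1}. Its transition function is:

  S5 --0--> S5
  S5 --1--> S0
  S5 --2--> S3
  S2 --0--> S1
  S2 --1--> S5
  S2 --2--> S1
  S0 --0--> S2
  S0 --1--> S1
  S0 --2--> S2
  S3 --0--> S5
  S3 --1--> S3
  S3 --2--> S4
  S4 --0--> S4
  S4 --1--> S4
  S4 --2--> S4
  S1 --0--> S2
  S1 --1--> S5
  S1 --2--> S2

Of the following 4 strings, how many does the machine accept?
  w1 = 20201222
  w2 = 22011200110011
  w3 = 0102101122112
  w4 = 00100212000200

1

w1: S5 → S3 → S5 → S3 → S5 → S0 → S2 → S1 → S2  → end S2, rejected
w2: S5 → S3 → S4 → S4 → S4 → S4 → S4 → S4 → S4 → S4 → S4 → S4 → S4 → S4 → S4  → end S4, accepted
w3: S5 → S5 → S0 → S2 → S1 → S5 → S5 → S0 → S1 → S2 → S1 → S5 → S0 → S2  → end S2, rejected
w4: S5 → S5 → S5 → S0 → S2 → S1 → S2 → S5 → S3 → S5 → S5 → S5 → S3 → S5 → S5  → end S5, rejected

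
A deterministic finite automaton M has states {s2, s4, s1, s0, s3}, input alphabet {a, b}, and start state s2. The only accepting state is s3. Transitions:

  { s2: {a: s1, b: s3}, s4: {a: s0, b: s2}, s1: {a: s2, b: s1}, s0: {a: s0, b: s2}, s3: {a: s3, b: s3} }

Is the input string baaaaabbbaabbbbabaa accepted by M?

Yes

s2 → s3 → s3 → s3 → s3 → s3 → s3 → s3 → s3 → s3 → s3 → s3 → s3 → s3 → s3 → s3 → s3 → s3 → s3 → s3
End state s3 is accepting.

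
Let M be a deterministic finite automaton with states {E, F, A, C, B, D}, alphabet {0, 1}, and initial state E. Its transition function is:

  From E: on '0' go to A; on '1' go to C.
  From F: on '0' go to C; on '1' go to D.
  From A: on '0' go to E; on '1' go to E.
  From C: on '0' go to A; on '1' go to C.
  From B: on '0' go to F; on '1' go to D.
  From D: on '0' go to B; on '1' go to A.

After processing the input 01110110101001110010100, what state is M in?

Trace: E -0-> A -1-> E -1-> C -1-> C -0-> A -1-> E -1-> C -0-> A -1-> E -0-> A -1-> E -0-> A -0-> E -1-> C -1-> C -1-> C -0-> A -0-> E -1-> C -0-> A -1-> E -0-> A -0-> E

E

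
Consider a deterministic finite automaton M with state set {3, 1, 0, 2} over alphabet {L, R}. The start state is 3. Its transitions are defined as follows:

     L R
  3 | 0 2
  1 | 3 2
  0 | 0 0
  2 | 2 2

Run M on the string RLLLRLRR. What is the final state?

2

start at 3
read 'R': 3 → 2
read 'L': 2 → 2
read 'L': 2 → 2
read 'L': 2 → 2
read 'R': 2 → 2
read 'L': 2 → 2
read 'R': 2 → 2
read 'R': 2 → 2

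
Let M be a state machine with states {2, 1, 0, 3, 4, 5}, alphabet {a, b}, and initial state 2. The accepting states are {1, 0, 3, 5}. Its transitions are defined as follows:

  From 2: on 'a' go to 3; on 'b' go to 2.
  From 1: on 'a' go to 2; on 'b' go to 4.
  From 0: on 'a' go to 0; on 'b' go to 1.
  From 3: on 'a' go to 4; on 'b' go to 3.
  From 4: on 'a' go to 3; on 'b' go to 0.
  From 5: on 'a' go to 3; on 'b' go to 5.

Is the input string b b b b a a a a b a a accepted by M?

Yes

start at 2
read 'b': 2 → 2
read 'b': 2 → 2
read 'b': 2 → 2
read 'b': 2 → 2
read 'a': 2 → 3
read 'a': 3 → 4
read 'a': 4 → 3
read 'a': 3 → 4
read 'b': 4 → 0
read 'a': 0 → 0
read 'a': 0 → 0
End state 0 is accepting.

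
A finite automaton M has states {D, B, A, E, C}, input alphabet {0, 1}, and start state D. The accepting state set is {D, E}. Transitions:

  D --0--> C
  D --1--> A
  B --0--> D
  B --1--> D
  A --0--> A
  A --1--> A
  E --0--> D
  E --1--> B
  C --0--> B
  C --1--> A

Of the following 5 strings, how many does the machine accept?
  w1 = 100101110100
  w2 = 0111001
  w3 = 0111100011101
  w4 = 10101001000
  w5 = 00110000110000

w1: D → A → A → A → A → A → A → A → A → A → A → A → A  → end A, rejected
w2: D → C → A → A → A → A → A → A  → end A, rejected
w3: D → C → A → A → A → A → A → A → A → A → A → A → A → A  → end A, rejected
w4: D → A → A → A → A → A → A → A → A → A → A → A  → end A, rejected
w5: D → C → B → D → A → A → A → A → A → A → A → A → A → A → A  → end A, rejected

0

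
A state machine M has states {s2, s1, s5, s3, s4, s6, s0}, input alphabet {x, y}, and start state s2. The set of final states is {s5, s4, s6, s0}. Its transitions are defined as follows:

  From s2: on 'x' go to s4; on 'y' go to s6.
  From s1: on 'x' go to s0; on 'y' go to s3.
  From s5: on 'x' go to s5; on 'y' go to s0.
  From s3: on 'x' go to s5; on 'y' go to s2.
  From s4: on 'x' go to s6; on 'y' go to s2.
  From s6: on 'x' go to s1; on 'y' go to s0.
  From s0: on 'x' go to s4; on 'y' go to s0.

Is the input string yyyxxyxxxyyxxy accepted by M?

start at s2
read 'y': s2 → s6
read 'y': s6 → s0
read 'y': s0 → s0
read 'x': s0 → s4
read 'x': s4 → s6
read 'y': s6 → s0
read 'x': s0 → s4
read 'x': s4 → s6
read 'x': s6 → s1
read 'y': s1 → s3
read 'y': s3 → s2
read 'x': s2 → s4
read 'x': s4 → s6
read 'y': s6 → s0
End state s0 is accepting.

Yes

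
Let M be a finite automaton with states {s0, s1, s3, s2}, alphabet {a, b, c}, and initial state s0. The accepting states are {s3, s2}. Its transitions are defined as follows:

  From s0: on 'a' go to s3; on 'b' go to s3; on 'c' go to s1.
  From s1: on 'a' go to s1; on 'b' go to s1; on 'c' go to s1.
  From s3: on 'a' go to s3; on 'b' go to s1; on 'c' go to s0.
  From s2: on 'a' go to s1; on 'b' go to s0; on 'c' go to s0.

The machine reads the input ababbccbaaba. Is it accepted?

No

Trace: s0 -a-> s3 -b-> s1 -a-> s1 -b-> s1 -b-> s1 -c-> s1 -c-> s1 -b-> s1 -a-> s1 -a-> s1 -b-> s1 -a-> s1
End state s1 is not accepting.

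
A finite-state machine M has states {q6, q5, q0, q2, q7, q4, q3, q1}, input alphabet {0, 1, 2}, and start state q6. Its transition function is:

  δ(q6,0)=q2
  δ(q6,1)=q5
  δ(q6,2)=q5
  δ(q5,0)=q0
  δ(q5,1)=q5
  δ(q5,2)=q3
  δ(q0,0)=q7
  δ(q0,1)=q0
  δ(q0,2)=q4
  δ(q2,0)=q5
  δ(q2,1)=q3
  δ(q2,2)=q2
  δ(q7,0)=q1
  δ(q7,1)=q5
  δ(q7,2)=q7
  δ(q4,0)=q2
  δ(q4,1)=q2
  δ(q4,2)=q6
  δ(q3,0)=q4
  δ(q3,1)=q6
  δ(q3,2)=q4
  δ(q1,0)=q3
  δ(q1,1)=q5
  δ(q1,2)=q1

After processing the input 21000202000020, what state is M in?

q1

q6 → q5 → q5 → q0 → q7 → q1 → q1 → q3 → q4 → q2 → q5 → q0 → q7 → q7 → q1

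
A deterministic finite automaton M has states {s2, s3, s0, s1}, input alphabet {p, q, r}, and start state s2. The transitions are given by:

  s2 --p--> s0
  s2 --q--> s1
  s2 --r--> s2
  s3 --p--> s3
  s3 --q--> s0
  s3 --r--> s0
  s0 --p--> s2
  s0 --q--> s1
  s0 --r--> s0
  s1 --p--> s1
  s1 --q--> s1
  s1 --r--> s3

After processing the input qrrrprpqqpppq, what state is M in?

s1

s2 → s1 → s3 → s0 → s0 → s2 → s2 → s0 → s1 → s1 → s1 → s1 → s1 → s1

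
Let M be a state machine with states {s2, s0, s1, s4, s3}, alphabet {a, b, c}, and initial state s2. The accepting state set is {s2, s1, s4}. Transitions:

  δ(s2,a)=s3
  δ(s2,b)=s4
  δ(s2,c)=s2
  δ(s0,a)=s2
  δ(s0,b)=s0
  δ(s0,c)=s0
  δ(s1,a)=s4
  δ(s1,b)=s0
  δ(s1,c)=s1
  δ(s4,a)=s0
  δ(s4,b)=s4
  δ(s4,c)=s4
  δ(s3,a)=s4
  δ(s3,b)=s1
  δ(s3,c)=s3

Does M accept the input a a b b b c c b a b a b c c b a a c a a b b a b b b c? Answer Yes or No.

Trace: s2 -a-> s3 -a-> s4 -b-> s4 -b-> s4 -b-> s4 -c-> s4 -c-> s4 -b-> s4 -a-> s0 -b-> s0 -a-> s2 -b-> s4 -c-> s4 -c-> s4 -b-> s4 -a-> s0 -a-> s2 -c-> s2 -a-> s3 -a-> s4 -b-> s4 -b-> s4 -a-> s0 -b-> s0 -b-> s0 -b-> s0 -c-> s0
End state s0 is not accepting.

No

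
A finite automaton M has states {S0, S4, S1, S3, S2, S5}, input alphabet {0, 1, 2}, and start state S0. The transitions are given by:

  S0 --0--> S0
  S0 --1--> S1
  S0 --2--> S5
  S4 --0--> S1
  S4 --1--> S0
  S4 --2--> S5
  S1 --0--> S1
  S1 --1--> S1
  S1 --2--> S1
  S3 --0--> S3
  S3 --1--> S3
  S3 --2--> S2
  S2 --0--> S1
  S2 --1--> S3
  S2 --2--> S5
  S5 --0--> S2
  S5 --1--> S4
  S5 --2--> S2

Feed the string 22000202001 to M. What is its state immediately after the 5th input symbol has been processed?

S0 → S5 → S2 → S1 → S1 → S1
After 5 symbols: S1.

S1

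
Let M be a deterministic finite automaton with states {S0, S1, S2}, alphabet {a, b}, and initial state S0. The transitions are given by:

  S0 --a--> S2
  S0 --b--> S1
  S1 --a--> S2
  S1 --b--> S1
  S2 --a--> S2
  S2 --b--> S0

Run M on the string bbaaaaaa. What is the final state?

S2

start at S0
read 'b': S0 → S1
read 'b': S1 → S1
read 'a': S1 → S2
read 'a': S2 → S2
read 'a': S2 → S2
read 'a': S2 → S2
read 'a': S2 → S2
read 'a': S2 → S2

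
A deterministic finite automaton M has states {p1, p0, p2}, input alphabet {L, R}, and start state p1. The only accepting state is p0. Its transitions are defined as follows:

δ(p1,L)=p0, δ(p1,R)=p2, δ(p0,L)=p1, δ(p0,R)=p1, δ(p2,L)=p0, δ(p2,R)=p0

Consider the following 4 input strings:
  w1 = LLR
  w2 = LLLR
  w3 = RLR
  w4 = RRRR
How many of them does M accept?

w1:
  start at p1
  read 'L': p1 → p0
  read 'L': p0 → p1
  read 'R': p1 → p2
  end p2, rejected
w2:
  start at p1
  read 'L': p1 → p0
  read 'L': p0 → p1
  read 'L': p1 → p0
  read 'R': p0 → p1
  end p1, rejected
w3:
  start at p1
  read 'R': p1 → p2
  read 'L': p2 → p0
  read 'R': p0 → p1
  end p1, rejected
w4:
  start at p1
  read 'R': p1 → p2
  read 'R': p2 → p0
  read 'R': p0 → p1
  read 'R': p1 → p2
  end p2, rejected

0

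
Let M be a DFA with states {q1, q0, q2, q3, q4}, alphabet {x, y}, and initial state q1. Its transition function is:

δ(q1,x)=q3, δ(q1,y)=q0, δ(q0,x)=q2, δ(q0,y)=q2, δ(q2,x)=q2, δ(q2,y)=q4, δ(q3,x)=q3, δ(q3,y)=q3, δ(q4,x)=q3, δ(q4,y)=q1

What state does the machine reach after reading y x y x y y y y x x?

q3

start at q1
read 'y': q1 → q0
read 'x': q0 → q2
read 'y': q2 → q4
read 'x': q4 → q3
read 'y': q3 → q3
read 'y': q3 → q3
read 'y': q3 → q3
read 'y': q3 → q3
read 'x': q3 → q3
read 'x': q3 → q3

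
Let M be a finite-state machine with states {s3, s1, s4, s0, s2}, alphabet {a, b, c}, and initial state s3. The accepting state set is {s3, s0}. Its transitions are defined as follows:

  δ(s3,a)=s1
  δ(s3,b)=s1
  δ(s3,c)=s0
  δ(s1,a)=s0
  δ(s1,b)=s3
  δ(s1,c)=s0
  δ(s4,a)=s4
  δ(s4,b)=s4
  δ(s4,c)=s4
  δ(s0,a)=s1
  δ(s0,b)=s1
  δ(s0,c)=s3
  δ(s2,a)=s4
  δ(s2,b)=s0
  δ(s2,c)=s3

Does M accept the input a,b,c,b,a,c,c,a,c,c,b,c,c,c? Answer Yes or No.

Yes

s3 → s1 → s3 → s0 → s1 → s0 → s3 → s0 → s1 → s0 → s3 → s1 → s0 → s3 → s0
End state s0 is accepting.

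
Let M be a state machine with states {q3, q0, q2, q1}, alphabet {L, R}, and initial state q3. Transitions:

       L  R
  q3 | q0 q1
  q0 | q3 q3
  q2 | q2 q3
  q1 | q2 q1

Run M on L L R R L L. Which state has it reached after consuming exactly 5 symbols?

q2

Trace: q3 -L-> q0 -L-> q3 -R-> q1 -R-> q1 -L-> q2
After 5 symbols: q2.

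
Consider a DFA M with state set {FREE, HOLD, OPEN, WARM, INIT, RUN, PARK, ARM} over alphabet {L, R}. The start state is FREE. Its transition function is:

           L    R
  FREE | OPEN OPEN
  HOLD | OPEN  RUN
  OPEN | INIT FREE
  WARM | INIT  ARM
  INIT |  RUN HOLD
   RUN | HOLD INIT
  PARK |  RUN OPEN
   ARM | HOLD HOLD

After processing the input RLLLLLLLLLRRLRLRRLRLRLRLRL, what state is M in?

Trace: FREE -R-> OPEN -L-> INIT -L-> RUN -L-> HOLD -L-> OPEN -L-> INIT -L-> RUN -L-> HOLD -L-> OPEN -L-> INIT -R-> HOLD -R-> RUN -L-> HOLD -R-> RUN -L-> HOLD -R-> RUN -R-> INIT -L-> RUN -R-> INIT -L-> RUN -R-> INIT -L-> RUN -R-> INIT -L-> RUN -R-> INIT -L-> RUN

RUN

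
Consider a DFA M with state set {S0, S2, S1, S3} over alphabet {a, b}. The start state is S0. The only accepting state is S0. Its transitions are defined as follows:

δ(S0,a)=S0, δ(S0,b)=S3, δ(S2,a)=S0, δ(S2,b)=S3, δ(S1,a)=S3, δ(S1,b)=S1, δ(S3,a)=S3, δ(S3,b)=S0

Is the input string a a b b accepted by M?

Yes

Trace: S0 -a-> S0 -a-> S0 -b-> S3 -b-> S0
End state S0 is accepting.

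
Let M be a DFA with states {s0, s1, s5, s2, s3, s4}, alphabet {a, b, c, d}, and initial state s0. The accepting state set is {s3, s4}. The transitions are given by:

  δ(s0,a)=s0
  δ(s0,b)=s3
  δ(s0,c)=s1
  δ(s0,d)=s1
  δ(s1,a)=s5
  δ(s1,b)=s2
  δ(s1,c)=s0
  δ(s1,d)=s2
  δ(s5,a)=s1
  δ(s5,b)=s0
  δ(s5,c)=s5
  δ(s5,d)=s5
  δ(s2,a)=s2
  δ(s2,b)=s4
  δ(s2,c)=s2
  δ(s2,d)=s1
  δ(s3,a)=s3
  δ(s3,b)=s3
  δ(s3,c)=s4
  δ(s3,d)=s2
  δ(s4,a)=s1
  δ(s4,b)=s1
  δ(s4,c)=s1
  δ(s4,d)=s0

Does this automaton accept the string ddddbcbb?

s0 → s1 → s2 → s1 → s2 → s4 → s1 → s2 → s4
End state s4 is accepting.

Yes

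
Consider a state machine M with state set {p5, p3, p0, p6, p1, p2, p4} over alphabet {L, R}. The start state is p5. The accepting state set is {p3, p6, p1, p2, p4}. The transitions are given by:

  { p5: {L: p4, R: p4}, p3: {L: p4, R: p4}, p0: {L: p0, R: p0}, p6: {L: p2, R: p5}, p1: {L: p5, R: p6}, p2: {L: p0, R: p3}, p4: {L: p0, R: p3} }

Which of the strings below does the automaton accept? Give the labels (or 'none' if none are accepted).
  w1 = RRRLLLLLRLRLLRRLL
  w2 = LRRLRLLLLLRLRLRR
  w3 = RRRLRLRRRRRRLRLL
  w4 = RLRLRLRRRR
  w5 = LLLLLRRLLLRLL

w1: p5 → p4 → p3 → p4 → p0 → p0 → p0 → p0 → p0 → p0 → p0 → p0 → p0 → p0 → p0 → p0 → p0 → p0  → end p0, rejected
w2: p5 → p4 → p3 → p4 → p0 → p0 → p0 → p0 → p0 → p0 → p0 → p0 → p0 → p0 → p0 → p0 → p0  → end p0, rejected
w3: p5 → p4 → p3 → p4 → p0 → p0 → p0 → p0 → p0 → p0 → p0 → p0 → p0 → p0 → p0 → p0 → p0  → end p0, rejected
w4: p5 → p4 → p0 → p0 → p0 → p0 → p0 → p0 → p0 → p0 → p0  → end p0, rejected
w5: p5 → p4 → p0 → p0 → p0 → p0 → p0 → p0 → p0 → p0 → p0 → p0 → p0 → p0  → end p0, rejected

none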